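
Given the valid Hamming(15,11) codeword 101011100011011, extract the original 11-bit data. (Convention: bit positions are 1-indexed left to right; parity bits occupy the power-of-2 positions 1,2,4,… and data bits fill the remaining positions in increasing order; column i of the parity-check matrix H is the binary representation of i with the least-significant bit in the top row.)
Parity bits occupy power-of-2 positions; data bits are at positions {3,5,6,7,9,10,11,12,13,14,15} (1-indexed).
Extract: c[3]=1 c[5]=1 c[6]=1 c[7]=1 c[9]=0 c[10]=0 c[11]=1 c[12]=1 c[13]=0 c[14]=1 c[15]=1
Data = 11110011011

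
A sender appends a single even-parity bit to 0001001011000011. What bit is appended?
Sum of data bits: 0+0+0+1+0+0+1+0+1+1+0+0+0+0+1+1 = 6.
6 mod 2 = 0, so parity bit = 0.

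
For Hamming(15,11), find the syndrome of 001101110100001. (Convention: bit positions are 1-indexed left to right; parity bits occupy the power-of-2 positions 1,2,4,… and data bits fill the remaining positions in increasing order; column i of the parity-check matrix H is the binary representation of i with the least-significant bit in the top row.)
Syndrome s = H · r^T (mod 2), r = 001101110100001:
  s[0] = (101010101010101)·(001101110100001) mod 2 = 0+0+1+0+0+0+1+0+0+0+0+0+0+0+1 mod 2 = 1
  s[1] = (011001100110011)·(001101110100001) mod 2 = 0+0+1+0+0+1+1+0+0+1+0+0+0+0+1 mod 2 = 1
  s[2] = (000111100001111)·(001101110100001) mod 2 = 0+0+0+1+0+1+1+0+0+0+0+0+0+0+1 mod 2 = 0
  s[3] = (000000011111111)·(001101110100001) mod 2 = 0+0+0+0+0+0+0+1+0+1+0+0+0+0+1 mod 2 = 1
Syndrome = 1101
Non-zero syndrome: error at position 11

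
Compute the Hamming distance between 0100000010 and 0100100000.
XOR = 0000100010, count of 1s = 2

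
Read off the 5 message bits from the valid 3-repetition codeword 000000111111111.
Split into 3-bit blocks: 000 000 111 111 111
Data = 00111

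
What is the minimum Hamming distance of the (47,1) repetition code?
d_min = 47 (the only two codewords are 0…0 and 1…1, differing in all 47 positions).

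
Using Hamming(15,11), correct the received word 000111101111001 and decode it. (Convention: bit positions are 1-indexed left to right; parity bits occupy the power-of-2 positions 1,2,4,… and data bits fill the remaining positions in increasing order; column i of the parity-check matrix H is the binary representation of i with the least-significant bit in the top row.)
Syndrome s = H · r^T (mod 2), r = 000111101111001:
  s[0] = (101010101010101)·(000111101111001) mod 2 = 0+0+0+0+1+0+1+0+1+0+1+0+0+0+1 mod 2 = 1
  s[1] = (011001100110011)·(000111101111001) mod 2 = 0+0+0+0+0+1+1+0+0+1+1+0+0+0+1 mod 2 = 1
  s[2] = (000111100001111)·(000111101111001) mod 2 = 0+0+0+1+1+1+1+0+0+0+0+1+0+0+1 mod 2 = 0
  s[3] = (000000011111111)·(000111101111001) mod 2 = 0+0+0+0+0+0+0+0+1+1+1+1+0+0+1 mod 2 = 1
Syndrome = 1101
Column 11 of H equals this syndrome → error at bit 11 (1-indexed).
Flip bit 11: 000111101111001 → 000111101101001
Extract data bits at positions {3,5,6,7,9,10,11,12,13,14,15}: 01111101001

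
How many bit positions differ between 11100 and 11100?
XOR = 00000, count of 1s = 0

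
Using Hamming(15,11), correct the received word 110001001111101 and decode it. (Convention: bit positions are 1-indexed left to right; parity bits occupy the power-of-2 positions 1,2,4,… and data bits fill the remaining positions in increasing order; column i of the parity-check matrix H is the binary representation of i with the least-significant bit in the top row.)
Syndrome s = H · r^T (mod 2), r = 110001001111101:
  s[0] = (101010101010101)·(110001001111101) mod 2 = 1+0+0+0+0+0+0+0+1+0+1+0+1+0+1 mod 2 = 1
  s[1] = (011001100110011)·(110001001111101) mod 2 = 0+1+0+0+0+1+0+0+0+1+1+0+0+0+1 mod 2 = 1
  s[2] = (000111100001111)·(110001001111101) mod 2 = 0+0+0+0+0+1+0+0+0+0+0+1+1+0+1 mod 2 = 0
  s[3] = (000000011111111)·(110001001111101) mod 2 = 0+0+0+0+0+0+0+0+1+1+1+1+1+0+1 mod 2 = 0
Syndrome = 1100
Column 3 of H equals this syndrome → error at bit 3 (1-indexed).
Flip bit 3: 110001001111101 → 111001001111101
Extract data bits at positions {3,5,6,7,9,10,11,12,13,14,15}: 10101111101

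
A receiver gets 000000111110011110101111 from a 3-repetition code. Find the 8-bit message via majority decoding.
Split into 3-bit blocks and majority-vote each:
  block 1 = 000: 0 ones, 3 zeros → 0
  block 2 = 000: 0 ones, 3 zeros → 0
  block 3 = 111: 3 ones, 0 zeros → 1
  block 4 = 110: 2 ones, 1 zeros → 1
  block 5 = 011: 2 ones, 1 zeros → 1
  block 6 = 110: 2 ones, 1 zeros → 1
  block 7 = 101: 2 ones, 1 zeros → 1
  block 8 = 111: 3 ones, 0 zeros → 1
Decoded = 00111111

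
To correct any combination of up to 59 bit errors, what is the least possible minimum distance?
Correcting t errors requires d_min ≥ 2t + 1 = 2·59 + 1 = 119.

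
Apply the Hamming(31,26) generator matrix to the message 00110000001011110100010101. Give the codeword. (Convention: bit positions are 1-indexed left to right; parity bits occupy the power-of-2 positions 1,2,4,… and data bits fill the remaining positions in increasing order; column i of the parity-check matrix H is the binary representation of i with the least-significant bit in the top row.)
Codeword c = d · G (mod 2), d = 00110000001011110100010101:
  c[0] = d·G[:,0] = (00110000001011110100010101)·(11011010101101010101010101) mod 2 = 0+0+0+1+0+0+0+0+0+0+1+0+0+1+0+1+0+1+0+0+0+1+0+1+0+1 mod 2 = 0
  c[1] = d·G[:,1] = (00110000001011110100010101)·(10110110011011001100110011) mod 2 = 0+0+1+1+0+0+0+0+0+0+1+0+1+1+0+0+0+1+0+0+0+1+0+0+0+1 mod 2 = 0
  c[2] = d·G[:,2] = (00110000001011110100010101)·(10000000000000000000000000) mod 2 = 0+0+0+0+0+0+0+0+0+0+0+0+0+0+0+0+0+0+0+0+0+0+0+0+0+0 mod 2 = 0
  c[3] = d·G[:,3] = (00110000001011110100010101)·(01110001111000111100001111) mod 2 = 0+0+1+1+0+0+0+0+0+0+1+0+0+0+1+1+0+1+0+0+0+0+0+1+0+1 mod 2 = 0
  c[4] = d·G[:,4] = (00110000001011110100010101)·(01000000000000000000000000) mod 2 = 0+0+0+0+0+0+0+0+0+0+0+0+0+0+0+0+0+0+0+0+0+0+0+0+0+0 mod 2 = 0
  c[5] = d·G[:,5] = (00110000001011110100010101)·(00100000000000000000000000) mod 2 = 0+0+1+0+0+0+0+0+0+0+0+0+0+0+0+0+0+0+0+0+0+0+0+0+0+0 mod 2 = 1
  c[6] = d·G[:,6] = (00110000001011110100010101)·(00010000000000000000000000) mod 2 = 0+0+0+1+0+0+0+0+0+0+0+0+0+0+0+0+0+0+0+0+0+0+0+0+0+0 mod 2 = 1
  c[7] = d·G[:,7] = (00110000001011110100010101)·(00001111111000000011111111) mod 2 = 0+0+0+0+0+0+0+0+0+0+1+0+0+0+0+0+0+0+0+0+0+1+0+1+0+1 mod 2 = 0
  c[8] = d·G[:,8] = (00110000001011110100010101)·(00001000000000000000000000) mod 2 = 0+0+0+0+0+0+0+0+0+0+0+0+0+0+0+0+0+0+0+0+0+0+0+0+0+0 mod 2 = 0
  c[9] = d·G[:,9] = (00110000001011110100010101)·(00000100000000000000000000) mod 2 = 0+0+0+0+0+0+0+0+0+0+0+0+0+0+0+0+0+0+0+0+0+0+0+0+0+0 mod 2 = 0
  c[10] = d·G[:,10] = (00110000001011110100010101)·(00000010000000000000000000) mod 2 = 0+0+0+0+0+0+0+0+0+0+0+0+0+0+0+0+0+0+0+0+0+0+0+0+0+0 mod 2 = 0
  c[11] = d·G[:,11] = (00110000001011110100010101)·(00000001000000000000000000) mod 2 = 0+0+0+0+0+0+0+0+0+0+0+0+0+0+0+0+0+0+0+0+0+0+0+0+0+0 mod 2 = 0
  c[12] = d·G[:,12] = (00110000001011110100010101)·(00000000100000000000000000) mod 2 = 0+0+0+0+0+0+0+0+0+0+0+0+0+0+0+0+0+0+0+0+0+0+0+0+0+0 mod 2 = 0
  c[13] = d·G[:,13] = (00110000001011110100010101)·(00000000010000000000000000) mod 2 = 0+0+0+0+0+0+0+0+0+0+0+0+0+0+0+0+0+0+0+0+0+0+0+0+0+0 mod 2 = 0
  c[14] = d·G[:,14] = (00110000001011110100010101)·(00000000001000000000000000) mod 2 = 0+0+0+0+0+0+0+0+0+0+1+0+0+0+0+0+0+0+0+0+0+0+0+0+0+0 mod 2 = 1
  c[15] = d·G[:,15] = (00110000001011110100010101)·(00000000000111111111111111) mod 2 = 0+0+0+0+0+0+0+0+0+0+0+0+1+1+1+1+0+1+0+0+0+1+0+1+0+1 mod 2 = 0
  c[16] = d·G[:,16] = (00110000001011110100010101)·(00000000000100000000000000) mod 2 = 0+0+0+0+0+0+0+0+0+0+0+0+0+0+0+0+0+0+0+0+0+0+0+0+0+0 mod 2 = 0
  c[17] = d·G[:,17] = (00110000001011110100010101)·(00000000000010000000000000) mod 2 = 0+0+0+0+0+0+0+0+0+0+0+0+1+0+0+0+0+0+0+0+0+0+0+0+0+0 mod 2 = 1
  c[18] = d·G[:,18] = (00110000001011110100010101)·(00000000000001000000000000) mod 2 = 0+0+0+0+0+0+0+0+0+0+0+0+0+1+0+0+0+0+0+0+0+0+0+0+0+0 mod 2 = 1
  c[19] = d·G[:,19] = (00110000001011110100010101)·(00000000000000100000000000) mod 2 = 0+0+0+0+0+0+0+0+0+0+0+0+0+0+1+0+0+0+0+0+0+0+0+0+0+0 mod 2 = 1
  c[20] = d·G[:,20] = (00110000001011110100010101)·(00000000000000010000000000) mod 2 = 0+0+0+0+0+0+0+0+0+0+0+0+0+0+0+1+0+0+0+0+0+0+0+0+0+0 mod 2 = 1
  c[21] = d·G[:,21] = (00110000001011110100010101)·(00000000000000001000000000) mod 2 = 0+0+0+0+0+0+0+0+0+0+0+0+0+0+0+0+0+0+0+0+0+0+0+0+0+0 mod 2 = 0
  c[22] = d·G[:,22] = (00110000001011110100010101)·(00000000000000000100000000) mod 2 = 0+0+0+0+0+0+0+0+0+0+0+0+0+0+0+0+0+1+0+0+0+0+0+0+0+0 mod 2 = 1
  c[23] = d·G[:,23] = (00110000001011110100010101)·(00000000000000000010000000) mod 2 = 0+0+0+0+0+0+0+0+0+0+0+0+0+0+0+0+0+0+0+0+0+0+0+0+0+0 mod 2 = 0
  c[24] = d·G[:,24] = (00110000001011110100010101)·(00000000000000000001000000) mod 2 = 0+0+0+0+0+0+0+0+0+0+0+0+0+0+0+0+0+0+0+0+0+0+0+0+0+0 mod 2 = 0
  c[25] = d·G[:,25] = (00110000001011110100010101)·(00000000000000000000100000) mod 2 = 0+0+0+0+0+0+0+0+0+0+0+0+0+0+0+0+0+0+0+0+0+0+0+0+0+0 mod 2 = 0
  c[26] = d·G[:,26] = (00110000001011110100010101)·(00000000000000000000010000) mod 2 = 0+0+0+0+0+0+0+0+0+0+0+0+0+0+0+0+0+0+0+0+0+1+0+0+0+0 mod 2 = 1
  c[27] = d·G[:,27] = (00110000001011110100010101)·(00000000000000000000001000) mod 2 = 0+0+0+0+0+0+0+0+0+0+0+0+0+0+0+0+0+0+0+0+0+0+0+0+0+0 mod 2 = 0
  c[28] = d·G[:,28] = (00110000001011110100010101)·(00000000000000000000000100) mod 2 = 0+0+0+0+0+0+0+0+0+0+0+0+0+0+0+0+0+0+0+0+0+0+0+1+0+0 mod 2 = 1
  c[29] = d·G[:,29] = (00110000001011110100010101)·(00000000000000000000000010) mod 2 = 0+0+0+0+0+0+0+0+0+0+0+0+0+0+0+0+0+0+0+0+0+0+0+0+0+0 mod 2 = 0
  c[30] = d·G[:,30] = (00110000001011110100010101)·(00000000000000000000000001) mod 2 = 0+0+0+0+0+0+0+0+0+0+0+0+0+0+0+0+0+0+0+0+0+0+0+0+0+1 mod 2 = 1
Codeword = 0000011000000010011110100010101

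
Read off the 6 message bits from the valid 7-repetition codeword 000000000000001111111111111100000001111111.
Split into 7-bit blocks: 0000000 0000000 1111111 1111111 0000000 1111111
Data = 001101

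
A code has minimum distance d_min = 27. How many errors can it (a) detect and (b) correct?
(a) Detection requires d_min ≥ e+1, so e ≤ d_min − 1 = 26.
(b) Correction requires d_min ≥ 2t+1, so t ≤ ⌊(d_min − 1)/2⌋ = ⌊26/2⌋ = 13.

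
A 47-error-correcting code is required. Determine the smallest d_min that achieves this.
Correcting t errors requires d_min ≥ 2t + 1 = 2·47 + 1 = 95.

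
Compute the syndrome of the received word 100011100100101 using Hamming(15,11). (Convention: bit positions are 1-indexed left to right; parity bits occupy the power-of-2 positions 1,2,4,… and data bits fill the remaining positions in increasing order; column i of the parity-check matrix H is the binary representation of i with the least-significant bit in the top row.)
Syndrome s = H · r^T (mod 2), r = 100011100100101:
  s[0] = (101010101010101)·(100011100100101) mod 2 = 1+0+0+0+1+0+1+0+0+0+0+0+1+0+1 mod 2 = 1
  s[1] = (011001100110011)·(100011100100101) mod 2 = 0+0+0+0+0+1+1+0+0+1+0+0+0+0+1 mod 2 = 0
  s[2] = (000111100001111)·(100011100100101) mod 2 = 0+0+0+0+1+1+1+0+0+0+0+0+1+0+1 mod 2 = 1
  s[3] = (000000011111111)·(100011100100101) mod 2 = 0+0+0+0+0+0+0+0+0+1+0+0+1+0+1 mod 2 = 1
Syndrome = 1011
Non-zero syndrome: error at position 13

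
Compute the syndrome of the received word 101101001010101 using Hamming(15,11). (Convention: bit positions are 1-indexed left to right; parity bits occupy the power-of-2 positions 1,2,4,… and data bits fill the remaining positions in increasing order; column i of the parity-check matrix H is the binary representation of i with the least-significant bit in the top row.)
Syndrome s = H · r^T (mod 2), r = 101101001010101:
  s[0] = (101010101010101)·(101101001010101) mod 2 = 1+0+1+0+0+0+0+0+1+0+1+0+1+0+1 mod 2 = 0
  s[1] = (011001100110011)·(101101001010101) mod 2 = 0+0+1+0+0+1+0+0+0+0+1+0+0+0+1 mod 2 = 0
  s[2] = (000111100001111)·(101101001010101) mod 2 = 0+0+0+1+0+1+0+0+0+0+0+0+1+0+1 mod 2 = 0
  s[3] = (000000011111111)·(101101001010101) mod 2 = 0+0+0+0+0+0+0+0+1+0+1+0+1+0+1 mod 2 = 0
Syndrome = 0000
s = 0: no error detected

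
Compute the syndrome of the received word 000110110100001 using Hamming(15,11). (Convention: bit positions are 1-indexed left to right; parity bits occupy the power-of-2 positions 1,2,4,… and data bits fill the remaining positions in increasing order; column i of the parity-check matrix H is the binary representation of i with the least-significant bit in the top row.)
Syndrome s = H · r^T (mod 2), r = 000110110100001:
  s[0] = (101010101010101)·(000110110100001) mod 2 = 0+0+0+0+1+0+1+0+0+0+0+0+0+0+1 mod 2 = 1
  s[1] = (011001100110011)·(000110110100001) mod 2 = 0+0+0+0+0+0+1+0+0+1+0+0+0+0+1 mod 2 = 1
  s[2] = (000111100001111)·(000110110100001) mod 2 = 0+0+0+1+1+0+1+0+0+0+0+0+0+0+1 mod 2 = 0
  s[3] = (000000011111111)·(000110110100001) mod 2 = 0+0+0+0+0+0+0+1+0+1+0+0+0+0+1 mod 2 = 1
Syndrome = 1101
Non-zero syndrome: error at position 11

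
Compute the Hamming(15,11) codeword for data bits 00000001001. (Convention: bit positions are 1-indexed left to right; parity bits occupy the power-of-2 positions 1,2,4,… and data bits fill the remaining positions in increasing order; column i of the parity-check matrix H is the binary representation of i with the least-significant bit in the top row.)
Codeword c = d · G (mod 2), d = 00000001001:
  c[0] = d·G[:,0] = (00000001001)·(11011010101) mod 2 = 0+0+0+0+0+0+0+0+0+0+1 mod 2 = 1
  c[1] = d·G[:,1] = (00000001001)·(10110110011) mod 2 = 0+0+0+0+0+0+0+0+0+0+1 mod 2 = 1
  c[2] = d·G[:,2] = (00000001001)·(10000000000) mod 2 = 0+0+0+0+0+0+0+0+0+0+0 mod 2 = 0
  c[3] = d·G[:,3] = (00000001001)·(01110001111) mod 2 = 0+0+0+0+0+0+0+1+0+0+1 mod 2 = 0
  c[4] = d·G[:,4] = (00000001001)·(01000000000) mod 2 = 0+0+0+0+0+0+0+0+0+0+0 mod 2 = 0
  c[5] = d·G[:,5] = (00000001001)·(00100000000) mod 2 = 0+0+0+0+0+0+0+0+0+0+0 mod 2 = 0
  c[6] = d·G[:,6] = (00000001001)·(00010000000) mod 2 = 0+0+0+0+0+0+0+0+0+0+0 mod 2 = 0
  c[7] = d·G[:,7] = (00000001001)·(00001111111) mod 2 = 0+0+0+0+0+0+0+1+0+0+1 mod 2 = 0
  c[8] = d·G[:,8] = (00000001001)·(00001000000) mod 2 = 0+0+0+0+0+0+0+0+0+0+0 mod 2 = 0
  c[9] = d·G[:,9] = (00000001001)·(00000100000) mod 2 = 0+0+0+0+0+0+0+0+0+0+0 mod 2 = 0
  c[10] = d·G[:,10] = (00000001001)·(00000010000) mod 2 = 0+0+0+0+0+0+0+0+0+0+0 mod 2 = 0
  c[11] = d·G[:,11] = (00000001001)·(00000001000) mod 2 = 0+0+0+0+0+0+0+1+0+0+0 mod 2 = 1
  c[12] = d·G[:,12] = (00000001001)·(00000000100) mod 2 = 0+0+0+0+0+0+0+0+0+0+0 mod 2 = 0
  c[13] = d·G[:,13] = (00000001001)·(00000000010) mod 2 = 0+0+0+0+0+0+0+0+0+0+0 mod 2 = 0
  c[14] = d·G[:,14] = (00000001001)·(00000000001) mod 2 = 0+0+0+0+0+0+0+0+0+0+1 mod 2 = 1
Codeword = 110000000001001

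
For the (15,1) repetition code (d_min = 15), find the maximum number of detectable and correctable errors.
Detection only: up to d_min − 1 = 14 errors.
Correction: up to ⌊(d_min − 1)/2⌋ = ⌊14/2⌋ = 7 errors.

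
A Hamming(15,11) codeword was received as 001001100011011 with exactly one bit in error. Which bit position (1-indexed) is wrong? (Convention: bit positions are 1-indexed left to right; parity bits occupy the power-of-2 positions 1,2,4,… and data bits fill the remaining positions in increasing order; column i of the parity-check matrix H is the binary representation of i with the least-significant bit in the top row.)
Syndrome s = H · r^T (mod 2), r = 001001100011011:
  s[0] = (101010101010101)·(001001100011011) mod 2 = 0+0+1+0+0+0+1+0+0+0+1+0+0+0+1 mod 2 = 0
  s[1] = (011001100110011)·(001001100011011) mod 2 = 0+0+1+0+0+1+1+0+0+0+1+0+0+1+1 mod 2 = 0
  s[2] = (000111100001111)·(001001100011011) mod 2 = 0+0+0+0+0+1+1+0+0+0+0+1+0+1+1 mod 2 = 1
  s[3] = (000000011111111)·(001001100011011) mod 2 = 0+0+0+0+0+0+0+0+0+0+1+1+0+1+1 mod 2 = 0
Syndrome = 0010
Column i of H is the binary representation of i, so the syndrome is the binary index of the flipped bit.
Read s = 0010 with s[0] as LSB: 0·2^0 + 0·2^1 + 1·2^2 + 0·2^3 = 4.
Error is at bit position 4.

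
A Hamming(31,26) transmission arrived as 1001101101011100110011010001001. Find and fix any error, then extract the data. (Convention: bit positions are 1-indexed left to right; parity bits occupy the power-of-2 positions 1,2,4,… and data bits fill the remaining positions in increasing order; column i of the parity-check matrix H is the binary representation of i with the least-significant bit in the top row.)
Syndrome s = H · r^T (mod 2), r = 1001101101011100110011010001001:
  s[0] = (1010101010101010101010101010101)·(1001101101011100110011010001001) mod 2 = 1+0+0+0+1+0+1+0+0+0+0+0+1+0+0+0+1+0+0+0+1+0+0+0+0+0+0+0+0+0+1 mod 2 = 1
  s[1] = (0110011001100110011001100110011)·(1001101101011100110011010001001) mod 2 = 0+0+0+0+0+0+1+0+0+1+0+0+0+1+0+0+0+1+0+0+0+1+0+0+0+0+0+0+0+0+1 mod 2 = 0
  s[2] = (0001111000011110000111100001111)·(1001101101011100110011010001001) mod 2 = 0+0+0+1+1+0+1+0+0+0+0+1+1+1+0+0+0+0+0+0+1+1+0+0+0+0+0+1+0+0+1 mod 2 = 0
  s[3] = (0000000111111110000000011111111)·(1001101101011100110011010001001) mod 2 = 0+0+0+0+0+0+0+1+0+1+0+1+1+1+0+0+0+0+0+0+0+0+0+1+0+0+0+1+0+0+1 mod 2 = 0
  s[4] = (0000000000000001111111111111111)·(1001101101011100110011010001001) mod 2 = 0+0+0+0+0+0+0+0+0+0+0+0+0+0+0+0+1+1+0+0+1+1+0+1+0+0+0+1+0+0+1 mod 2 = 1
Syndrome = 10001
Column 17 of H equals this syndrome → error at bit 17 (1-indexed).
Flip bit 17: 1001101101011100110011010001001 → 1001101101011100010011010001001
Extract data bits at positions {3,5,6,7,9,10,11,12,13,14,15,17,18,19,20,21,22,23,24,25,26,27,28,29,30,31}: 01010101110010011010001001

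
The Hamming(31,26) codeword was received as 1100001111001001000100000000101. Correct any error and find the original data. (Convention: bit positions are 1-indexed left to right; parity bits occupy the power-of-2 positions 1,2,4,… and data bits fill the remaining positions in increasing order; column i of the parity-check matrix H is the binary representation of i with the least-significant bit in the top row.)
Syndrome s = H · r^T (mod 2), r = 1100001111001001000100000000101:
  s[0] = (1010101010101010101010101010101)·(1100001111001001000100000000101) mod 2 = 1+0+0+0+0+0+1+0+1+0+0+0+1+0+0+0+0+0+0+0+0+0+0+0+0+0+0+0+1+0+1 mod 2 = 0
  s[1] = (0110011001100110011001100110011)·(1100001111001001000100000000101) mod 2 = 0+1+0+0+0+0+1+0+0+1+0+0+0+0+0+0+0+0+0+0+0+0+0+0+0+0+0+0+0+0+1 mod 2 = 0
  s[2] = (0001111000011110000111100001111)·(1100001111001001000100000000101) mod 2 = 0+0+0+0+0+0+1+0+0+0+0+0+1+0+0+0+0+0+0+1+0+0+0+0+0+0+0+0+1+0+1 mod 2 = 1
  s[3] = (0000000111111110000000011111111)·(1100001111001001000100000000101) mod 2 = 0+0+0+0+0+0+0+1+1+1+0+0+1+0+0+0+0+0+0+0+0+0+0+0+0+0+0+0+1+0+1 mod 2 = 0
  s[4] = (0000000000000001111111111111111)·(1100001111001001000100000000101) mod 2 = 0+0+0+0+0+0+0+0+0+0+0+0+0+0+0+1+0+0+0+1+0+0+0+0+0+0+0+0+1+0+1 mod 2 = 0
Syndrome = 00100
Column 4 of H equals this syndrome → error at bit 4 (1-indexed).
Flip bit 4: 1100001111001001000100000000101 → 1101001111001001000100000000101
Extract data bits at positions {3,5,6,7,9,10,11,12,13,14,15,17,18,19,20,21,22,23,24,25,26,27,28,29,30,31}: 00011100100000100000000101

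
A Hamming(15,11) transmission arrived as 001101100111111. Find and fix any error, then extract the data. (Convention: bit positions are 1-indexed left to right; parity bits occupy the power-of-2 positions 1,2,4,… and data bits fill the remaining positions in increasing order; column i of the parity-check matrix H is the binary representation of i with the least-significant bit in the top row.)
Syndrome s = H · r^T (mod 2), r = 001101100111111:
  s[0] = (101010101010101)·(001101100111111) mod 2 = 0+0+1+0+0+0+1+0+0+0+1+0+1+0+1 mod 2 = 1
  s[1] = (011001100110011)·(001101100111111) mod 2 = 0+0+1+0+0+1+1+0+0+1+1+0+0+1+1 mod 2 = 1
  s[2] = (000111100001111)·(001101100111111) mod 2 = 0+0+0+1+0+1+1+0+0+0+0+1+1+1+1 mod 2 = 1
  s[3] = (000000011111111)·(001101100111111) mod 2 = 0+0+0+0+0+0+0+0+0+1+1+1+1+1+1 mod 2 = 0
Syndrome = 1110
Column 7 of H equals this syndrome → error at bit 7 (1-indexed).
Flip bit 7: 001101100111111 → 001101000111111
Extract data bits at positions {3,5,6,7,9,10,11,12,13,14,15}: 10100111111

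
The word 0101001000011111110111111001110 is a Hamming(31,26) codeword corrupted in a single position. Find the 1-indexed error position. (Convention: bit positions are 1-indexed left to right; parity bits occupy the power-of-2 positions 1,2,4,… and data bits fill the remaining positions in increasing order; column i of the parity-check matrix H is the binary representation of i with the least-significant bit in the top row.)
Syndrome s = H · r^T (mod 2), r = 0101001000011111110111111001110:
  s[0] = (1010101010101010101010101010101)·(0101001000011111110111111001110) mod 2 = 0+0+0+0+0+0+1+0+0+0+0+0+1+0+1+0+1+0+0+0+1+0+1+0+1+0+0+0+1+0+0 mod 2 = 0
  s[1] = (0110011001100110011001100110011)·(0101001000011111110111111001110) mod 2 = 0+1+0+0+0+0+1+0+0+0+0+0+0+1+1+0+0+1+0+0+0+1+1+0+0+0+0+0+0+1+0 mod 2 = 0
  s[2] = (0001111000011110000111100001111)·(0101001000011111110111111001110) mod 2 = 0+0+0+1+0+0+1+0+0+0+0+1+1+1+1+0+0+0+0+1+1+1+1+0+0+0+0+1+1+1+0 mod 2 = 1
  s[3] = (0000000111111110000000011111111)·(0101001000011111110111111001110) mod 2 = 0+0+0+0+0+0+0+0+0+0+0+1+1+1+1+0+0+0+0+0+0+0+0+1+1+0+0+1+1+1+0 mod 2 = 1
  s[4] = (0000000000000001111111111111111)·(0101001000011111110111111001110) mod 2 = 0+0+0+0+0+0+0+0+0+0+0+0+0+0+0+1+1+1+0+1+1+1+1+1+1+0+0+1+1+1+0 mod 2 = 0
Syndrome = 00110
Column i of H is the binary representation of i, so the syndrome is the binary index of the flipped bit.
Read s = 00110 with s[0] as LSB: 0·2^0 + 0·2^1 + 1·2^2 + 1·2^3 + 0·2^4 = 12.
Error is at bit position 12.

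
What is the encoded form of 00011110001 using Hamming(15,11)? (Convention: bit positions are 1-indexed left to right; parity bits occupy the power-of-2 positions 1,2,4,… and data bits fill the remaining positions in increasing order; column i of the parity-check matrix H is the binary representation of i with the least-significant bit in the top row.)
Codeword c = d · G (mod 2), d = 00011110001:
  c[0] = d·G[:,0] = (00011110001)·(11011010101) mod 2 = 0+0+0+1+1+0+1+0+0+0+1 mod 2 = 0
  c[1] = d·G[:,1] = (00011110001)·(10110110011) mod 2 = 0+0+0+1+0+1+1+0+0+0+1 mod 2 = 0
  c[2] = d·G[:,2] = (00011110001)·(10000000000) mod 2 = 0+0+0+0+0+0+0+0+0+0+0 mod 2 = 0
  c[3] = d·G[:,3] = (00011110001)·(01110001111) mod 2 = 0+0+0+1+0+0+0+0+0+0+1 mod 2 = 0
  c[4] = d·G[:,4] = (00011110001)·(01000000000) mod 2 = 0+0+0+0+0+0+0+0+0+0+0 mod 2 = 0
  c[5] = d·G[:,5] = (00011110001)·(00100000000) mod 2 = 0+0+0+0+0+0+0+0+0+0+0 mod 2 = 0
  c[6] = d·G[:,6] = (00011110001)·(00010000000) mod 2 = 0+0+0+1+0+0+0+0+0+0+0 mod 2 = 1
  c[7] = d·G[:,7] = (00011110001)·(00001111111) mod 2 = 0+0+0+0+1+1+1+0+0+0+1 mod 2 = 0
  c[8] = d·G[:,8] = (00011110001)·(00001000000) mod 2 = 0+0+0+0+1+0+0+0+0+0+0 mod 2 = 1
  c[9] = d·G[:,9] = (00011110001)·(00000100000) mod 2 = 0+0+0+0+0+1+0+0+0+0+0 mod 2 = 1
  c[10] = d·G[:,10] = (00011110001)·(00000010000) mod 2 = 0+0+0+0+0+0+1+0+0+0+0 mod 2 = 1
  c[11] = d·G[:,11] = (00011110001)·(00000001000) mod 2 = 0+0+0+0+0+0+0+0+0+0+0 mod 2 = 0
  c[12] = d·G[:,12] = (00011110001)·(00000000100) mod 2 = 0+0+0+0+0+0+0+0+0+0+0 mod 2 = 0
  c[13] = d·G[:,13] = (00011110001)·(00000000010) mod 2 = 0+0+0+0+0+0+0+0+0+0+0 mod 2 = 0
  c[14] = d·G[:,14] = (00011110001)·(00000000001) mod 2 = 0+0+0+0+0+0+0+0+0+0+1 mod 2 = 1
Codeword = 000000101110001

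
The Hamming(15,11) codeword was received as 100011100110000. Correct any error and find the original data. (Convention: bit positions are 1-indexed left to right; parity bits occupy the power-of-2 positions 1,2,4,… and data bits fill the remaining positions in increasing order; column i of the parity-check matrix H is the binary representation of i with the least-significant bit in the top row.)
Syndrome s = H · r^T (mod 2), r = 100011100110000:
  s[0] = (101010101010101)·(100011100110000) mod 2 = 1+0+0+0+1+0+1+0+0+0+1+0+0+0+0 mod 2 = 0
  s[1] = (011001100110011)·(100011100110000) mod 2 = 0+0+0+0+0+1+1+0+0+1+1+0+0+0+0 mod 2 = 0
  s[2] = (000111100001111)·(100011100110000) mod 2 = 0+0+0+0+1+1+1+0+0+0+0+0+0+0+0 mod 2 = 1
  s[3] = (000000011111111)·(100011100110000) mod 2 = 0+0+0+0+0+0+0+0+0+1+1+0+0+0+0 mod 2 = 0
Syndrome = 0010
Column 4 of H equals this syndrome → error at bit 4 (1-indexed).
Flip bit 4: 100011100110000 → 100111100110000
Extract data bits at positions {3,5,6,7,9,10,11,12,13,14,15}: 01110110000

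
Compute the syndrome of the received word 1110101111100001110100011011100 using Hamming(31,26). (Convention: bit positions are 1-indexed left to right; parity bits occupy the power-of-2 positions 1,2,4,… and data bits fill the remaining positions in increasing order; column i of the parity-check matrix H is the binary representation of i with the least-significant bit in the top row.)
Syndrome s = H · r^T (mod 2), r = 1110101111100001110100011011100:
  s[0] = (1010101010101010101010101010101)·(1110101111100001110100011011100) mod 2 = 1+0+1+0+1+0+1+0+1+0+1+0+0+0+0+0+1+0+0+0+0+0+0+0+1+0+1+0+1+0+0 mod 2 = 0
  s[1] = (0110011001100110011001100110011)·(1110101111100001110100011011100) mod 2 = 0+1+1+0+0+0+1+0+0+1+1+0+0+0+0+0+0+1+0+0+0+0+0+0+0+0+1+0+0+0+0 mod 2 = 1
  s[2] = (0001111000011110000111100001111)·(1110101111100001110100011011100) mod 2 = 0+0+0+0+1+0+1+0+0+0+0+0+0+0+0+0+0+0+0+1+0+0+0+0+0+0+0+1+1+0+0 mod 2 = 1
  s[3] = (0000000111111110000000011111111)·(1110101111100001110100011011100) mod 2 = 0+0+0+0+0+0+0+1+1+1+1+0+0+0+0+0+0+0+0+0+0+0+0+1+1+0+1+1+1+0+0 mod 2 = 1
  s[4] = (0000000000000001111111111111111)·(1110101111100001110100011011100) mod 2 = 0+0+0+0+0+0+0+0+0+0+0+0+0+0+0+1+1+1+0+1+0+0+0+1+1+0+1+1+1+0+0 mod 2 = 1
Syndrome = 01111
Non-zero syndrome: error at position 30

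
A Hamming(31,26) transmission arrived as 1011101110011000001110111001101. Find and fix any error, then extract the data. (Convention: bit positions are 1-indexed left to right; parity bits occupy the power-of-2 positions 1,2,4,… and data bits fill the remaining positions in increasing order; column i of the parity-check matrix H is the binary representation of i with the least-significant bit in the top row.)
Syndrome s = H · r^T (mod 2), r = 1011101110011000001110111001101:
  s[0] = (1010101010101010101010101010101)·(1011101110011000001110111001101) mod 2 = 1+0+1+0+1+0+1+0+1+0+0+0+1+0+0+0+0+0+1+0+1+0+1+0+1+0+0+0+1+0+1 mod 2 = 0
  s[1] = (0110011001100110011001100110011)·(1011101110011000001110111001101) mod 2 = 0+0+1+0+0+0+1+0+0+0+0+0+0+0+0+0+0+0+1+0+0+0+1+0+0+0+0+0+0+0+1 mod 2 = 1
  s[2] = (0001111000011110000111100001111)·(1011101110011000001110111001101) mod 2 = 0+0+0+1+1+0+1+0+0+0+0+1+1+0+0+0+0+0+0+1+1+0+1+0+0+0+0+1+1+0+1 mod 2 = 1
  s[3] = (0000000111111110000000011111111)·(1011101110011000001110111001101) mod 2 = 0+0+0+0+0+0+0+1+1+0+0+1+1+0+0+0+0+0+0+0+0+0+0+1+1+0+0+1+1+0+1 mod 2 = 1
  s[4] = (0000000000000001111111111111111)·(1011101110011000001110111001101) mod 2 = 0+0+0+0+0+0+0+0+0+0+0+0+0+0+0+0+0+0+1+1+1+0+1+1+1+0+0+1+1+0+1 mod 2 = 1
Syndrome = 01111
Column 30 of H equals this syndrome → error at bit 30 (1-indexed).
Flip bit 30: 1011101110011000001110111001101 → 1011101110011000001110111001111
Extract data bits at positions {3,5,6,7,9,10,11,12,13,14,15,17,18,19,20,21,22,23,24,25,26,27,28,29,30,31}: 11011001100001110111001111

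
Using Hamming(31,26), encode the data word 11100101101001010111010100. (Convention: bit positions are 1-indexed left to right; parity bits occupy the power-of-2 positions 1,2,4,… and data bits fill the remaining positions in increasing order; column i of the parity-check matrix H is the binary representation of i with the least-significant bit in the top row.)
Codeword c = d · G (mod 2), d = 11100101101001010111010100:
  c[0] = d·G[:,0] = (11100101101001010111010100)·(11011010101101010101010101) mod 2 = 1+1+0+0+0+0+0+0+1+0+1+0+0+1+0+1+0+1+0+1+0+1+0+1+0+0 mod 2 = 0
  c[1] = d·G[:,1] = (11100101101001010111010100)·(10110110011011001100110011) mod 2 = 1+0+1+0+0+1+0+0+0+0+1+0+0+1+0+0+0+1+0+0+0+1+0+0+0+0 mod 2 = 1
  c[2] = d·G[:,2] = (11100101101001010111010100)·(10000000000000000000000000) mod 2 = 1+0+0+0+0+0+0+0+0+0+0+0+0+0+0+0+0+0+0+0+0+0+0+0+0+0 mod 2 = 1
  c[3] = d·G[:,3] = (11100101101001010111010100)·(01110001111000111100001111) mod 2 = 0+1+1+0+0+0+0+1+1+0+1+0+0+0+0+1+0+1+0+0+0+0+0+1+0+0 mod 2 = 0
  c[4] = d·G[:,4] = (11100101101001010111010100)·(01000000000000000000000000) mod 2 = 0+1+0+0+0+0+0+0+0+0+0+0+0+0+0+0+0+0+0+0+0+0+0+0+0+0 mod 2 = 1
  c[5] = d·G[:,5] = (11100101101001010111010100)·(00100000000000000000000000) mod 2 = 0+0+1+0+0+0+0+0+0+0+0+0+0+0+0+0+0+0+0+0+0+0+0+0+0+0 mod 2 = 1
  c[6] = d·G[:,6] = (11100101101001010111010100)·(00010000000000000000000000) mod 2 = 0+0+0+0+0+0+0+0+0+0+0+0+0+0+0+0+0+0+0+0+0+0+0+0+0+0 mod 2 = 0
  c[7] = d·G[:,7] = (11100101101001010111010100)·(00001111111000000011111111) mod 2 = 0+0+0+0+0+1+0+1+1+0+1+0+0+0+0+0+0+0+1+1+0+1+0+1+0+0 mod 2 = 0
  c[8] = d·G[:,8] = (11100101101001010111010100)·(00001000000000000000000000) mod 2 = 0+0+0+0+0+0+0+0+0+0+0+0+0+0+0+0+0+0+0+0+0+0+0+0+0+0 mod 2 = 0
  c[9] = d·G[:,9] = (11100101101001010111010100)·(00000100000000000000000000) mod 2 = 0+0+0+0+0+1+0+0+0+0+0+0+0+0+0+0+0+0+0+0+0+0+0+0+0+0 mod 2 = 1
  c[10] = d·G[:,10] = (11100101101001010111010100)·(00000010000000000000000000) mod 2 = 0+0+0+0+0+0+0+0+0+0+0+0+0+0+0+0+0+0+0+0+0+0+0+0+0+0 mod 2 = 0
  c[11] = d·G[:,11] = (11100101101001010111010100)·(00000001000000000000000000) mod 2 = 0+0+0+0+0+0+0+1+0+0+0+0+0+0+0+0+0+0+0+0+0+0+0+0+0+0 mod 2 = 1
  c[12] = d·G[:,12] = (11100101101001010111010100)·(00000000100000000000000000) mod 2 = 0+0+0+0+0+0+0+0+1+0+0+0+0+0+0+0+0+0+0+0+0+0+0+0+0+0 mod 2 = 1
  c[13] = d·G[:,13] = (11100101101001010111010100)·(00000000010000000000000000) mod 2 = 0+0+0+0+0+0+0+0+0+0+0+0+0+0+0+0+0+0+0+0+0+0+0+0+0+0 mod 2 = 0
  c[14] = d·G[:,14] = (11100101101001010111010100)·(00000000001000000000000000) mod 2 = 0+0+0+0+0+0+0+0+0+0+1+0+0+0+0+0+0+0+0+0+0+0+0+0+0+0 mod 2 = 1
  c[15] = d·G[:,15] = (11100101101001010111010100)·(00000000000111111111111111) mod 2 = 0+0+0+0+0+0+0+0+0+0+0+0+0+1+0+1+0+1+1+1+0+1+0+1+0+0 mod 2 = 1
  c[16] = d·G[:,16] = (11100101101001010111010100)·(00000000000100000000000000) mod 2 = 0+0+0+0+0+0+0+0+0+0+0+0+0+0+0+0+0+0+0+0+0+0+0+0+0+0 mod 2 = 0
  c[17] = d·G[:,17] = (11100101101001010111010100)·(00000000000010000000000000) mod 2 = 0+0+0+0+0+0+0+0+0+0+0+0+0+0+0+0+0+0+0+0+0+0+0+0+0+0 mod 2 = 0
  c[18] = d·G[:,18] = (11100101101001010111010100)·(00000000000001000000000000) mod 2 = 0+0+0+0+0+0+0+0+0+0+0+0+0+1+0+0+0+0+0+0+0+0+0+0+0+0 mod 2 = 1
  c[19] = d·G[:,19] = (11100101101001010111010100)·(00000000000000100000000000) mod 2 = 0+0+0+0+0+0+0+0+0+0+0+0+0+0+0+0+0+0+0+0+0+0+0+0+0+0 mod 2 = 0
  c[20] = d·G[:,20] = (11100101101001010111010100)·(00000000000000010000000000) mod 2 = 0+0+0+0+0+0+0+0+0+0+0+0+0+0+0+1+0+0+0+0+0+0+0+0+0+0 mod 2 = 1
  c[21] = d·G[:,21] = (11100101101001010111010100)·(00000000000000001000000000) mod 2 = 0+0+0+0+0+0+0+0+0+0+0+0+0+0+0+0+0+0+0+0+0+0+0+0+0+0 mod 2 = 0
  c[22] = d·G[:,22] = (11100101101001010111010100)·(00000000000000000100000000) mod 2 = 0+0+0+0+0+0+0+0+0+0+0+0+0+0+0+0+0+1+0+0+0+0+0+0+0+0 mod 2 = 1
  c[23] = d·G[:,23] = (11100101101001010111010100)·(00000000000000000010000000) mod 2 = 0+0+0+0+0+0+0+0+0+0+0+0+0+0+0+0+0+0+1+0+0+0+0+0+0+0 mod 2 = 1
  c[24] = d·G[:,24] = (11100101101001010111010100)·(00000000000000000001000000) mod 2 = 0+0+0+0+0+0+0+0+0+0+0+0+0+0+0+0+0+0+0+1+0+0+0+0+0+0 mod 2 = 1
  c[25] = d·G[:,25] = (11100101101001010111010100)·(00000000000000000000100000) mod 2 = 0+0+0+0+0+0+0+0+0+0+0+0+0+0+0+0+0+0+0+0+0+0+0+0+0+0 mod 2 = 0
  c[26] = d·G[:,26] = (11100101101001010111010100)·(00000000000000000000010000) mod 2 = 0+0+0+0+0+0+0+0+0+0+0+0+0+0+0+0+0+0+0+0+0+1+0+0+0+0 mod 2 = 1
  c[27] = d·G[:,27] = (11100101101001010111010100)·(00000000000000000000001000) mod 2 = 0+0+0+0+0+0+0+0+0+0+0+0+0+0+0+0+0+0+0+0+0+0+0+0+0+0 mod 2 = 0
  c[28] = d·G[:,28] = (11100101101001010111010100)·(00000000000000000000000100) mod 2 = 0+0+0+0+0+0+0+0+0+0+0+0+0+0+0+0+0+0+0+0+0+0+0+1+0+0 mod 2 = 1
  c[29] = d·G[:,29] = (11100101101001010111010100)·(00000000000000000000000010) mod 2 = 0+0+0+0+0+0+0+0+0+0+0+0+0+0+0+0+0+0+0+0+0+0+0+0+0+0 mod 2 = 0
  c[30] = d·G[:,30] = (11100101101001010111010100)·(00000000000000000000000001) mod 2 = 0+0+0+0+0+0+0+0+0+0+0+0+0+0+0+0+0+0+0+0+0+0+0+0+0+0 mod 2 = 0
Codeword = 0110110001011011001010111010100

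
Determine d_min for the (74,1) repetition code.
d_min = 74 (the only two codewords are 0…0 and 1…1, differing in all 74 positions).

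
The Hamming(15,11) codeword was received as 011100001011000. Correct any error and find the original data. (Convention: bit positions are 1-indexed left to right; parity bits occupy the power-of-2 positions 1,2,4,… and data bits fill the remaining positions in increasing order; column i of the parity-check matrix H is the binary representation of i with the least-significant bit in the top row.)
Syndrome s = H · r^T (mod 2), r = 011100001011000:
  s[0] = (101010101010101)·(011100001011000) mod 2 = 0+0+1+0+0+0+0+0+1+0+1+0+0+0+0 mod 2 = 1
  s[1] = (011001100110011)·(011100001011000) mod 2 = 0+1+1+0+0+0+0+0+0+0+1+0+0+0+0 mod 2 = 1
  s[2] = (000111100001111)·(011100001011000) mod 2 = 0+0+0+1+0+0+0+0+0+0+0+1+0+0+0 mod 2 = 0
  s[3] = (000000011111111)·(011100001011000) mod 2 = 0+0+0+0+0+0+0+0+1+0+1+1+0+0+0 mod 2 = 1
Syndrome = 1101
Column 11 of H equals this syndrome → error at bit 11 (1-indexed).
Flip bit 11: 011100001011000 → 011100001001000
Extract data bits at positions {3,5,6,7,9,10,11,12,13,14,15}: 10001001000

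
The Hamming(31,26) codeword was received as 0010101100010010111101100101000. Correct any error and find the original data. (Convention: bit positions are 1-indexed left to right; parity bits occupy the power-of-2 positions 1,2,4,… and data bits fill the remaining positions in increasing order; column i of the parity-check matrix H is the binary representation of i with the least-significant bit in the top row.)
Syndrome s = H · r^T (mod 2), r = 0010101100010010111101100101000:
  s[0] = (1010101010101010101010101010101)·(0010101100010010111101100101000) mod 2 = 0+0+1+0+1+0+1+0+0+0+0+0+0+0+1+0+1+0+1+0+0+0+1+0+0+0+0+0+0+0+0 mod 2 = 1
  s[1] = (0110011001100110011001100110011)·(0010101100010010111101100101000) mod 2 = 0+0+1+0+0+0+1+0+0+0+0+0+0+0+1+0+0+1+1+0+0+1+1+0+0+1+0+0+0+0+0 mod 2 = 0
  s[2] = (0001111000011110000111100001111)·(0010101100010010111101100101000) mod 2 = 0+0+0+0+1+0+1+0+0+0+0+1+0+0+1+0+0+0+0+1+0+1+1+0+0+0+0+1+0+0+0 mod 2 = 0
  s[3] = (0000000111111110000000011111111)·(0010101100010010111101100101000) mod 2 = 0+0+0+0+0+0+0+1+0+0+0+1+0+0+1+0+0+0+0+0+0+0+0+0+0+1+0+1+0+0+0 mod 2 = 1
  s[4] = (0000000000000001111111111111111)·(0010101100010010111101100101000) mod 2 = 0+0+0+0+0+0+0+0+0+0+0+0+0+0+0+0+1+1+1+1+0+1+1+0+0+1+0+1+0+0+0 mod 2 = 0
Syndrome = 10010
Column 9 of H equals this syndrome → error at bit 9 (1-indexed).
Flip bit 9: 0010101100010010111101100101000 → 0010101110010010111101100101000
Extract data bits at positions {3,5,6,7,9,10,11,12,13,14,15,17,18,19,20,21,22,23,24,25,26,27,28,29,30,31}: 11011001001111101100101000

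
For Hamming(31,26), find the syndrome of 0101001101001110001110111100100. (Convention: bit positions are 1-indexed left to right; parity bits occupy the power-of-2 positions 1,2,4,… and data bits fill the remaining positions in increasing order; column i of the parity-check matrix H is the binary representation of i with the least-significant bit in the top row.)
Syndrome s = H · r^T (mod 2), r = 0101001101001110001110111100100:
  s[0] = (1010101010101010101010101010101)·(0101001101001110001110111100100) mod 2 = 0+0+0+0+0+0+1+0+0+0+0+0+1+0+1+0+0+0+1+0+1+0+1+0+1+0+0+0+1+0+0 mod 2 = 0
  s[1] = (0110011001100110011001100110011)·(0101001101001110001110111100100) mod 2 = 0+1+0+0+0+0+1+0+0+1+0+0+0+1+1+0+0+0+1+0+0+0+1+0+0+1+0+0+0+0+0 mod 2 = 0
  s[2] = (0001111000011110000111100001111)·(0101001101001110001110111100100) mod 2 = 0+0+0+1+0+0+1+0+0+0+0+0+1+1+1+0+0+0+0+1+1+0+1+0+0+0+0+0+1+0+0 mod 2 = 1
  s[3] = (0000000111111110000000011111111)·(0101001101001110001110111100100) mod 2 = 0+0+0+0+0+0+0+1+0+1+0+0+1+1+1+0+0+0+0+0+0+0+0+1+1+1+0+0+1+0+0 mod 2 = 1
  s[4] = (0000000000000001111111111111111)·(0101001101001110001110111100100) mod 2 = 0+0+0+0+0+0+0+0+0+0+0+0+0+0+0+0+0+0+1+1+1+0+1+1+1+1+0+0+1+0+0 mod 2 = 0
Syndrome = 00110
Non-zero syndrome: error at position 12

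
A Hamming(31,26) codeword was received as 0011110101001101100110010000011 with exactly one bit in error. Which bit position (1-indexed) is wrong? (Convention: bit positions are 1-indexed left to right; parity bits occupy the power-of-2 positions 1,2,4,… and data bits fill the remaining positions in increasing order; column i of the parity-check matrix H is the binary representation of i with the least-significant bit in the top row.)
Syndrome s = H · r^T (mod 2), r = 0011110101001101100110010000011:
  s[0] = (1010101010101010101010101010101)·(0011110101001101100110010000011) mod 2 = 0+0+1+0+1+0+0+0+0+0+0+0+1+0+0+0+1+0+0+0+1+0+0+0+0+0+0+0+0+0+1 mod 2 = 0
  s[1] = (0110011001100110011001100110011)·(0011110101001101100110010000011) mod 2 = 0+0+1+0+0+1+0+0+0+1+0+0+0+1+0+0+0+0+0+0+0+0+0+0+0+0+0+0+0+1+1 mod 2 = 0
  s[2] = (0001111000011110000111100001111)·(0011110101001101100110010000011) mod 2 = 0+0+0+1+1+1+0+0+0+0+0+0+1+1+0+0+0+0+0+1+1+0+0+0+0+0+0+0+0+1+1 mod 2 = 1
  s[3] = (0000000111111110000000011111111)·(0011110101001101100110010000011) mod 2 = 0+0+0+0+0+0+0+1+0+1+0+0+1+1+0+0+0+0+0+0+0+0+0+1+0+0+0+0+0+1+1 mod 2 = 1
  s[4] = (0000000000000001111111111111111)·(0011110101001101100110010000011) mod 2 = 0+0+0+0+0+0+0+0+0+0+0+0+0+0+0+1+1+0+0+1+1+0+0+1+0+0+0+0+0+1+1 mod 2 = 1
Syndrome = 00111
Column i of H is the binary representation of i, so the syndrome is the binary index of the flipped bit.
Read s = 00111 with s[0] as LSB: 0·2^0 + 0·2^1 + 1·2^2 + 1·2^3 + 1·2^4 = 28.
Error is at bit position 28.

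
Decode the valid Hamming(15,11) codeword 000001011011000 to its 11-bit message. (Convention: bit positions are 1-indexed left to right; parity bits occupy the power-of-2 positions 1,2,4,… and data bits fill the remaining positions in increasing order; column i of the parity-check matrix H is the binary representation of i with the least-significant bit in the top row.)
Parity bits occupy power-of-2 positions; data bits are at positions {3,5,6,7,9,10,11,12,13,14,15} (1-indexed).
Extract: c[3]=0 c[5]=0 c[6]=1 c[7]=0 c[9]=1 c[10]=0 c[11]=1 c[12]=1 c[13]=0 c[14]=0 c[15]=0
Data = 00101011000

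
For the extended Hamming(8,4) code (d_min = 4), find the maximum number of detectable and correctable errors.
Detection only: up to d_min − 1 = 3 errors.
Correction: up to ⌊(d_min − 1)/2⌋ = ⌊3/2⌋ = 1 errors.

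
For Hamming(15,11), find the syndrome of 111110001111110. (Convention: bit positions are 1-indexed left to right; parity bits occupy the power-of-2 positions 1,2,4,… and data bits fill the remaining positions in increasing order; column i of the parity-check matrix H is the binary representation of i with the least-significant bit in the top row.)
Syndrome s = H · r^T (mod 2), r = 111110001111110:
  s[0] = (101010101010101)·(111110001111110) mod 2 = 1+0+1+0+1+0+0+0+1+0+1+0+1+0+0 mod 2 = 0
  s[1] = (011001100110011)·(111110001111110) mod 2 = 0+1+1+0+0+0+0+0+0+1+1+0+0+1+0 mod 2 = 1
  s[2] = (000111100001111)·(111110001111110) mod 2 = 0+0+0+1+1+0+0+0+0+0+0+1+1+1+0 mod 2 = 1
  s[3] = (000000011111111)·(111110001111110) mod 2 = 0+0+0+0+0+0+0+0+1+1+1+1+1+1+0 mod 2 = 0
Syndrome = 0110
Non-zero syndrome: error at position 6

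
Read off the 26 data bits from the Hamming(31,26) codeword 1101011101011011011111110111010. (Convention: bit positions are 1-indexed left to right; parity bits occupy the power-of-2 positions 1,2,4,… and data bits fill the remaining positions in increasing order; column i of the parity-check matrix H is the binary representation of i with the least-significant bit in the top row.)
Parity bits occupy power-of-2 positions; data bits are at positions {3,5,6,7,9,10,11,12,13,14,15,17,18,19,20,21,22,23,24,25,26,27,28,29,30,31} (1-indexed).
Extract: c[3]=0 c[5]=0 c[6]=1 c[7]=1 c[9]=0 c[10]=1 c[11]=0 c[12]=1 c[13]=1 c[14]=0 c[15]=1 c[17]=0 c[18]=1 c[19]=1 c[20]=1 c[21]=1 c[22]=1 c[23]=1 c[24]=1 c[25]=0 c[26]=1 c[27]=1 c[28]=1 c[29]=0 c[30]=1 c[31]=0
Data = 00110101101011111110111010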